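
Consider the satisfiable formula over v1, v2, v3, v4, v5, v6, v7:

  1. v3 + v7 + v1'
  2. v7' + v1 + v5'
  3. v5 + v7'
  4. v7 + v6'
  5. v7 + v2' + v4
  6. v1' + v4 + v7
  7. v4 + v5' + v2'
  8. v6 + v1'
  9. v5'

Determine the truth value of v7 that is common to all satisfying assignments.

False

Suppose v7 = 1.
The clause (v5) is unit, so v5 = 1.
Now (v5') is unsatisfied and unit — conflict.
So every satisfying assignment has v7 = False.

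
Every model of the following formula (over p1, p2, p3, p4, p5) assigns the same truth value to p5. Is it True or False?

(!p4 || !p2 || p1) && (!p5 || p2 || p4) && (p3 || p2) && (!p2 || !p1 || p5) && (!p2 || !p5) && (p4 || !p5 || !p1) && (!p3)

False

Suppose p5 = true.
From the singleton clause (!p2), p2 = false.
From the singleton clause (p4), p4 = true.
From the singleton clause (p3), p3 = true.
That conflicts with the unit clause (!p3).
So every satisfying assignment has p5 = False.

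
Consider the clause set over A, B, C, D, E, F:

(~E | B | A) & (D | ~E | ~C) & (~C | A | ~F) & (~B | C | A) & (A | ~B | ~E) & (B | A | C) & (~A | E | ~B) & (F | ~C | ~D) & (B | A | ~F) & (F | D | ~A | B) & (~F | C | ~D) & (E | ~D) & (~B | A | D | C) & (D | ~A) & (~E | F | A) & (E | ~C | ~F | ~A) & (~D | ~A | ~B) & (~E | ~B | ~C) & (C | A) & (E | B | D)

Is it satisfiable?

Yes, satisfiable

Branch on E: set E = 0.
Unit clause (~D) forces D = 0.
Unit clause (~A) forces A = 0.
Unit clause (C) forces C = 1.
Unit clause (~F) forces F = 0.
Unit clause (B) forces B = 1.
All clauses are satisfied.
A satisfying assignment: A: 0; B: 1; C: 1; D: 0; E: 0; F: 0.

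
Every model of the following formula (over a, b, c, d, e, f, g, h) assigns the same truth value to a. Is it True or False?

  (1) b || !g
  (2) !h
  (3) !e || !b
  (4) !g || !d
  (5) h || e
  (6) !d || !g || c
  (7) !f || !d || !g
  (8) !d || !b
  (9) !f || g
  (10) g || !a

False

Suppose a = true.
From the singleton clause (!h), h = false.
From the singleton clause (e), e = true.
From the singleton clause (!b), b = false.
From the singleton clause (!g), g = false.
That conflicts with the unit clause (g).
So every satisfying assignment has a = False.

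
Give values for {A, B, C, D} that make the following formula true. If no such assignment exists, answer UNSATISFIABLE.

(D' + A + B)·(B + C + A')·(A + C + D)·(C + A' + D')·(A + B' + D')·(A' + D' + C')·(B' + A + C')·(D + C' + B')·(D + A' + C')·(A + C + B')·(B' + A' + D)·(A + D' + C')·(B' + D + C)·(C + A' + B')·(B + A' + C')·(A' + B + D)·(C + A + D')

A: 0, B: 0, C: 1, D: 0

Try D = 0.
Try A = 0.
(C) alone gives C = 1.
(B') alone gives B = 0.
All clauses are satisfied.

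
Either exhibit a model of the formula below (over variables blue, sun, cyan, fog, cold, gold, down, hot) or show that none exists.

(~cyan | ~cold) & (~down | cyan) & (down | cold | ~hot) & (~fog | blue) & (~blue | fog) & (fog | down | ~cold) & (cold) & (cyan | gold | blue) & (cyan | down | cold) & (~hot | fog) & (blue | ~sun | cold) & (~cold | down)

UNSATISFIABLE

Unit clause (cold) forces cold = 1.
Unit clause (~cyan) forces cyan = 0.
Unit clause (~down) forces down = 0.
But (down) is also a unit clause — contradiction.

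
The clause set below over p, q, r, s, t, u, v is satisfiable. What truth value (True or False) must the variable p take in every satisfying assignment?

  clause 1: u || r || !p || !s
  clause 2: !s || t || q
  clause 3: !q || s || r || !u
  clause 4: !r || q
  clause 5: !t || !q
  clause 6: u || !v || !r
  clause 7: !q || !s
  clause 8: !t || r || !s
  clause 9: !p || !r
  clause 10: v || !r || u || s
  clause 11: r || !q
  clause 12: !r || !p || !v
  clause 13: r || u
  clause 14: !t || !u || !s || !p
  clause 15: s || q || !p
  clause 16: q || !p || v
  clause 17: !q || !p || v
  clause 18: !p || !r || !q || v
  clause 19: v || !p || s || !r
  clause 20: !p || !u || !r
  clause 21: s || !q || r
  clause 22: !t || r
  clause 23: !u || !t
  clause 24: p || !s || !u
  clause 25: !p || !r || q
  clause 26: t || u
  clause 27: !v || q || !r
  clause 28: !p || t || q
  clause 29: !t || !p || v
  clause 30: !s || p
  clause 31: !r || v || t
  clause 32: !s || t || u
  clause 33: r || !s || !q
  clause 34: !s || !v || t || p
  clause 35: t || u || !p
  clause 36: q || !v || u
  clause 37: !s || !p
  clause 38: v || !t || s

Suppose p = true.
(!r) alone gives r = false.
(!q) alone gives q = false.
(u) alone gives u = true.
(s) alone gives s = true.
Now (!s) is unsatisfied and unit — conflict.
So every satisfying assignment has p = False.

False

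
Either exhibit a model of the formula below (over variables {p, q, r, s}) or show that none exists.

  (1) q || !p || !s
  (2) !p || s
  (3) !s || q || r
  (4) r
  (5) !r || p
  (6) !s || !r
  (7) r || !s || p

UNSATISFIABLE

From the singleton clause (r), r = true.
From the singleton clause (p), p = true.
From the singleton clause (s), s = true.
Now (!s) is unsatisfied and unit — conflict.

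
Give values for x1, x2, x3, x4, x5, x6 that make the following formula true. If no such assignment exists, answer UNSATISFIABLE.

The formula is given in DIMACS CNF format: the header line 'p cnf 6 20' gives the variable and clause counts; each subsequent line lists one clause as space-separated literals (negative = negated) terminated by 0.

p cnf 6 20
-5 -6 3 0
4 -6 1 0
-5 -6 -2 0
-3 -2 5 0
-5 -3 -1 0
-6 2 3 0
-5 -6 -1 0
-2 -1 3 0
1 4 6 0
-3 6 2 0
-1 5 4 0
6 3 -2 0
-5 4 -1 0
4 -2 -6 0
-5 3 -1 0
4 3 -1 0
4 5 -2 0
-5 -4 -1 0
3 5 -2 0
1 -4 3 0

Suppose x5 = False.
Suppose x3 = True.
From the singleton clause (¬x2), x2 = False.
From the singleton clause (x6), x6 = True.
Suppose x4 = True.
All clauses hold; x1 can take either value.

x1=True, x2=False, x3=True, x4=True, x5=False, x6=True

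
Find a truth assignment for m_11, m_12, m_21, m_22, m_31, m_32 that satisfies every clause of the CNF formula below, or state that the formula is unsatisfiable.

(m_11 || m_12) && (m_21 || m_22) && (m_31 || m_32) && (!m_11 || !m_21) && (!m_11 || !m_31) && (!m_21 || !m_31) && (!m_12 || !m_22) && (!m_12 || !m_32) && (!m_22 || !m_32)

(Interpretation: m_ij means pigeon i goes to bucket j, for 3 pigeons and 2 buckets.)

UNSATISFIABLE

Case m_11 = true:
Unit clause (!m_21) forces m_21 = false.
Unit clause (m_22) forces m_22 = true.
Unit clause (!m_31) forces m_31 = false.
Unit clause (m_32) forces m_32 = true.
Now (!m_32) is unsatisfied and unit — conflict.
That branch fails; take m_11 = false instead.
Unit clause (m_12) forces m_12 = true.
Unit clause (!m_22) forces m_22 = false.
Unit clause (m_21) forces m_21 = true.
Unit clause (!m_31) forces m_31 = false.
Unit clause (m_32) forces m_32 = true.
Now (!m_32) is unsatisfied and unit — conflict.
Either choice for m_11 ends in contradiction.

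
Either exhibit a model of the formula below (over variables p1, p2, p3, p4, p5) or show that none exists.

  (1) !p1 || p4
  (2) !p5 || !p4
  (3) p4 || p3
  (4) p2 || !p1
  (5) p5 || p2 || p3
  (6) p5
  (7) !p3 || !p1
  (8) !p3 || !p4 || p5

p1: false, p2: false, p3: true, p4: false, p5: true

(p5) alone gives p5 = true.
(!p4) alone gives p4 = false.
(!p1) alone gives p1 = false.
(p3) alone gives p3 = true.
All clauses hold; p2 can take either value.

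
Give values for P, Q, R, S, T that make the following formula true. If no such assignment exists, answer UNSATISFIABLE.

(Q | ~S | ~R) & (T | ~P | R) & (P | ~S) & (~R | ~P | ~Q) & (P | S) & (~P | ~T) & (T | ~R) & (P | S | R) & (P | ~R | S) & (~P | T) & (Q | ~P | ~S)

UNSATISFIABLE

Case P = 1:
The clause (~T) is unit, so T = 0.
That conflicts with the unit clause (T).
Undo P and try P = 0.
The clause (~S) is unit, so S = 0.
That conflicts with the unit clause (S).
Either choice for P ends in contradiction.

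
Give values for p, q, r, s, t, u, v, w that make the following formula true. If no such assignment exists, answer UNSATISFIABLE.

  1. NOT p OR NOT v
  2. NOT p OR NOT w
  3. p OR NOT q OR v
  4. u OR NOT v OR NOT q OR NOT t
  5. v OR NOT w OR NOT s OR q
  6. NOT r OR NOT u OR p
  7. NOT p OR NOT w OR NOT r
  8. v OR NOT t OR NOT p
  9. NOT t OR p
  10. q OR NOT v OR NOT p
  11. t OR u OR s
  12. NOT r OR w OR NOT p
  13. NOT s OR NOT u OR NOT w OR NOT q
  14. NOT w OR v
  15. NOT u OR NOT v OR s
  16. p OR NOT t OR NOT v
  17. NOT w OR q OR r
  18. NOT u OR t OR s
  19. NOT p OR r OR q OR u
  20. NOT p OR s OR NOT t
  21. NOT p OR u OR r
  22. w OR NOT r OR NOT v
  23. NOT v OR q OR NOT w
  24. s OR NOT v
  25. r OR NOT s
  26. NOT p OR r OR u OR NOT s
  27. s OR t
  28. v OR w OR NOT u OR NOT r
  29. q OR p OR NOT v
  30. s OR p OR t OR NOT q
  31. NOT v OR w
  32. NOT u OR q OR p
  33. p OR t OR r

p: false,  q: true,  r: true,  s: true,  t: false,  u: false,  v: true,  w: true

Branch on p: set p = false.
From the singleton clause (NOT t), t = false.
From the singleton clause (s), s = true.
From the singleton clause (r), r = true.
From the singleton clause (NOT u), u = false.
Branch on q: set q = true.
From the singleton clause (v), v = true.
From the singleton clause (w), w = true.
This assignment satisfies each clause.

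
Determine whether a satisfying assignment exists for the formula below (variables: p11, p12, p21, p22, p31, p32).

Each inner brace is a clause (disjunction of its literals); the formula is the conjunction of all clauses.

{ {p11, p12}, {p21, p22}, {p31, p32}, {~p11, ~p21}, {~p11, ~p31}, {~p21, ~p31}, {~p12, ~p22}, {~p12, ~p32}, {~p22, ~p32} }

Unsatisfiable

Suppose p11 = 1.
(~p21) alone gives p21 = 0.
(p22) alone gives p22 = 1.
(~p31) alone gives p31 = 0.
(p32) alone gives p32 = 1.
That conflicts with the unit clause (~p32).
Undo p11 and try p11 = 0.
(p12) alone gives p12 = 1.
(~p22) alone gives p22 = 0.
(p21) alone gives p21 = 1.
(~p31) alone gives p31 = 0.
(p32) alone gives p32 = 1.
That conflicts with the unit clause (~p32).
Both values of p11 lead to a conflict.
No assignment satisfies every clause.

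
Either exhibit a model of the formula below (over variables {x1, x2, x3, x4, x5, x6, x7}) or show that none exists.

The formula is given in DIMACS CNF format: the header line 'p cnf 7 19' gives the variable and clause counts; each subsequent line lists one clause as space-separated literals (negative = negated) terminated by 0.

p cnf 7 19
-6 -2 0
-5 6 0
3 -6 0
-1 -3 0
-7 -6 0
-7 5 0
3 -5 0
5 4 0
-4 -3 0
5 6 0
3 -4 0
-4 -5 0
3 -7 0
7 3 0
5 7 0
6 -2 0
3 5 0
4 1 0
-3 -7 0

Suppose x6 = False.
From the singleton clause (¬x5), x5 = False.
But (x5) is also a unit clause — contradiction.
So x6 must be the other value — set x6 = True.
From the singleton clause (¬x2), x2 = False.
From the singleton clause (x3), x3 = True.
From the singleton clause (¬x1), x1 = False.
From the singleton clause (¬x7), x7 = False.
From the singleton clause (¬x4), x4 = False.
But (x4) is also a unit clause — contradiction.
Both values of x6 lead to a conflict.

UNSATISFIABLE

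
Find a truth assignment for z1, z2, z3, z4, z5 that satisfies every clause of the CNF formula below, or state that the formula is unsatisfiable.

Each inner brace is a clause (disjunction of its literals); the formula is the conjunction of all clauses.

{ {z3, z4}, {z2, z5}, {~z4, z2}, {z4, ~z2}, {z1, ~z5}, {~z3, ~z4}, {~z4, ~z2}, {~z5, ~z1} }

Try z3 = 1.
The clause (~z4) is unit, so z4 = 0.
The clause (~z2) is unit, so z2 = 0.
The clause (z5) is unit, so z5 = 1.
The clause (z1) is unit, so z1 = 1.
Now (~z1) is unsatisfied and unit — conflict.
So z3 must be the other value — set z3 = 0.
The clause (z4) is unit, so z4 = 1.
The clause (z2) is unit, so z2 = 1.
Now (~z2) is unsatisfied and unit — conflict.
Either choice for z3 ends in contradiction.

UNSATISFIABLE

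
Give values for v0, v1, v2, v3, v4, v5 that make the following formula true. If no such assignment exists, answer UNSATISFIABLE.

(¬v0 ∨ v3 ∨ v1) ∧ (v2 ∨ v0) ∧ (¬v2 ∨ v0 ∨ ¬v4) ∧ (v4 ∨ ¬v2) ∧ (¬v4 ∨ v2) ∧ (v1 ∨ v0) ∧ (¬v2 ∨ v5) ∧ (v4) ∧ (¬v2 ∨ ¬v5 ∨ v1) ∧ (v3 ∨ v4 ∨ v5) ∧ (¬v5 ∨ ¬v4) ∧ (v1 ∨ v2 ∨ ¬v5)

UNSATISFIABLE

(v4) alone gives v4 = True.
(v2) alone gives v2 = True.
(v0) alone gives v0 = True.
(v5) alone gives v5 = True.
But (¬v5) is also a unit clause — contradiction.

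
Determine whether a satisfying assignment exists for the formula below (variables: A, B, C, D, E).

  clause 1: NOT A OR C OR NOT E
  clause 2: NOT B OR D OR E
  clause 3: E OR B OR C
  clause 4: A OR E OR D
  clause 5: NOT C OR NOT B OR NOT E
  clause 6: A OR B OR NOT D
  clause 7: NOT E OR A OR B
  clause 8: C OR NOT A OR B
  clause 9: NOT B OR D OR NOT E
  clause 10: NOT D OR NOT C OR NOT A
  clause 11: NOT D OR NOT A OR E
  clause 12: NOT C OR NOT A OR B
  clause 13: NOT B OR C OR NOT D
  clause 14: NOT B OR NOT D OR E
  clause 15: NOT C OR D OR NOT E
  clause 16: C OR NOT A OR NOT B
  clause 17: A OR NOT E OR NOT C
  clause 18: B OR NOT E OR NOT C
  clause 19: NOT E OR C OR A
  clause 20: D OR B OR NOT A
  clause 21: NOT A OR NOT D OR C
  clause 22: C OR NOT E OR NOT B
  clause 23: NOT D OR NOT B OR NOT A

Case A = false:
Case E = true:
(B) alone gives B = true.
(NOT C) alone gives C = false.
Now (C) is unsatisfied and unit — conflict.
Undo E and try E = false.
(D) alone gives D = true.
(B) alone gives B = true.
Now (NOT B) is unsatisfied and unit — conflict.
Both values of E lead to a conflict.
Undo A and try A = true.
Case C = true:
(NOT D) alone gives D = false.
(B) alone gives B = true.
(E) alone gives E = true.
Now (NOT E) is unsatisfied and unit — conflict.
Undo C and try C = false.
(NOT E) alone gives E = false.
(B) alone gives B = true.
Now (NOT B) is unsatisfied and unit — conflict.
Both values of C lead to a conflict.
Both values of A lead to a conflict.
No assignment satisfies every clause.

Unsatisfiable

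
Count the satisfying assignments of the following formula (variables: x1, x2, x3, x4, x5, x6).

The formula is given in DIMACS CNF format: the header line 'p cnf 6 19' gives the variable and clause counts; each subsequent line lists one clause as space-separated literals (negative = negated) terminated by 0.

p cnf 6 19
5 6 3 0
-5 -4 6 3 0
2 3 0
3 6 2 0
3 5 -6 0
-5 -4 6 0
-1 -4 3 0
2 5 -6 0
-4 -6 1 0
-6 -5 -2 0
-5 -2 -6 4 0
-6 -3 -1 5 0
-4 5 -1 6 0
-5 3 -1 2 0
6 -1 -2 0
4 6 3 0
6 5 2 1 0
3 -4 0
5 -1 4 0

9

There are 2^6 = 64 truth assignments over (x1, x2, x3, x4, x5, x6).
Split on x1. With x1 = True, the clauses containing x1 are satisfied and ¬x1 drops from the rest; 3 of the 2^5 = 32 assignments to the other variables satisfy what remains.
With x1 = False, by the same count on the reduced clause set, 6 assignments work.
Total: 3 + 6 = 9.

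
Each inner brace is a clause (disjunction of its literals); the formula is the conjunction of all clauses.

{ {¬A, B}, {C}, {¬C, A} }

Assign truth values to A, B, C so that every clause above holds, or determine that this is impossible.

(C) alone gives C = True.
(A) alone gives A = True.
(B) alone gives B = True.
All clauses are satisfied.

A ↦ True, B ↦ True, C ↦ True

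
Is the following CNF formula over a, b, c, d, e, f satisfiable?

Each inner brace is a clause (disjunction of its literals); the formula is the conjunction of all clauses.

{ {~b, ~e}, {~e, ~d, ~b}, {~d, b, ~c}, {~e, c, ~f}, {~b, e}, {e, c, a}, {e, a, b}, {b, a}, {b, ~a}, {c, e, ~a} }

Try b = 0.
From the singleton clause (a), a = 1.
But (~a) is also a unit clause — contradiction.
Backtrack on b: now try b = 1.
From the singleton clause (~e), e = 0.
But (e) is also a unit clause — contradiction.
Neither b = 1 nor b = 0 works.
No assignment satisfies every clause.

No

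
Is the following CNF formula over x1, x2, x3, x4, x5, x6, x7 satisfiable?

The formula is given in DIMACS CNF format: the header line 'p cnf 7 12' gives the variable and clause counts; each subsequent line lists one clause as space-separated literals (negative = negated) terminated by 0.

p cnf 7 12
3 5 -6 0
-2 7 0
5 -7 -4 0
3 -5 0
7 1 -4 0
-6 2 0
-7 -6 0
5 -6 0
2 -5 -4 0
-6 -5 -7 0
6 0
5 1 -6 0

The clause (x6) is unit, so x6 = True.
The clause (x2) is unit, so x2 = True.
The clause (x7) is unit, so x7 = True.
Now (¬x7) is unsatisfied and unit — conflict.
No assignment satisfies every clause.

Unsatisfiable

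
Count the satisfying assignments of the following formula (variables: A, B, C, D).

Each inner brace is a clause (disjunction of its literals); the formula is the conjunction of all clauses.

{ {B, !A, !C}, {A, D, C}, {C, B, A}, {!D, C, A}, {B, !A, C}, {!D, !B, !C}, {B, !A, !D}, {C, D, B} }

There are 2^4 = 16 truth assignments over (A, B, C, D).
Check each against the 8 clauses (columns in the order A, B, C, D):
  F F F F  ✗ fails (A || D || C)
  F F F T  ✗ fails (C || B || A)
  F F T F  ✓ satisfies all
  F F T T  ✓ satisfies all
  F T F F  ✗ fails (A || D || C)
  F T F T  ✗ fails (!D || C || A)
  F T T F  ✓ satisfies all
  F T T T  ✗ fails (!D || !B || !C)
  T F F F  ✗ fails (B || !A || C)
  T F F T  ✗ fails (B || !A || C)
  T F T F  ✗ fails (B || !A || !C)
  T F T T  ✗ fails (B || !A || !C)
  T T F F  ✓ satisfies all
  T T F T  ✓ satisfies all
  T T T F  ✓ satisfies all
  T T T T  ✗ fails (!D || !B || !C)
6 of the 16 rows are models.

6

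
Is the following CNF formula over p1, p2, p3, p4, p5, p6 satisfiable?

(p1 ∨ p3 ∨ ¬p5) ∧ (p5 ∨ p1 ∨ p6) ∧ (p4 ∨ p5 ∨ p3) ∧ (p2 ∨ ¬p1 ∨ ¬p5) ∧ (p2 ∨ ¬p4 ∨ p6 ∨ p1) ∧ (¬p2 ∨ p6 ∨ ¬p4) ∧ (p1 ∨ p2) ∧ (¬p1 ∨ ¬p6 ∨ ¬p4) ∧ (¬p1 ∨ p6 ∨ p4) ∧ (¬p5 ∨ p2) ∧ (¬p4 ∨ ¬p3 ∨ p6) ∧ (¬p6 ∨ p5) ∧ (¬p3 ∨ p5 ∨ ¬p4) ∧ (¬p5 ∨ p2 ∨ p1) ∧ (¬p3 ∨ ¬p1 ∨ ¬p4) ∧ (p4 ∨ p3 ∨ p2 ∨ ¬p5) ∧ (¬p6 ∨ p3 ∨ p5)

Yes

Try p1 = False.
Unit clause (p2) forces p2 = True.
Try p3 = True.
Try p5 = True.
Try p6 = True.
No clause remains; p4 is free.
A satisfying assignment: p1 ↦ False; p2 ↦ True; p3 ↦ True; p4 ↦ False; p5 ↦ True; p6 ↦ True.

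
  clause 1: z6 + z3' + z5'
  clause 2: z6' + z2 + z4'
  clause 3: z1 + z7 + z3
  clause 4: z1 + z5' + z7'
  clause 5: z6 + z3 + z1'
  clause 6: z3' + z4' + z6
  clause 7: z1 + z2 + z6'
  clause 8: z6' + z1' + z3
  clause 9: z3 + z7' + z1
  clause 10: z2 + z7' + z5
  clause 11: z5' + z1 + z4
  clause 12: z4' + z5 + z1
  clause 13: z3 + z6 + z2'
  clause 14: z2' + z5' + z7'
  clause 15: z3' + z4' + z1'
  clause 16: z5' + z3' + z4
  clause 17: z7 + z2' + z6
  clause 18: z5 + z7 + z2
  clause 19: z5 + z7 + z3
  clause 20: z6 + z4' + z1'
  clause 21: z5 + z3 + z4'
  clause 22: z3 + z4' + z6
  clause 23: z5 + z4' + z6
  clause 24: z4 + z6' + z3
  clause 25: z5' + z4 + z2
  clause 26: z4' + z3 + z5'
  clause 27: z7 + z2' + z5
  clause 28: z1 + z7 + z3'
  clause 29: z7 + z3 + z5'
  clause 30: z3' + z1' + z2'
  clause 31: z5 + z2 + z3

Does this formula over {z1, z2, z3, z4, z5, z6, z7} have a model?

Case z6 = 1:
Case z2 = 1:
Case z1 = 0:
Case z7 = 1:
The clause (z5') is unit, so z5 = 0.
The clause (z3) is unit, so z3 = 1.
The clause (z4') is unit, so z4 = 0.
This assignment satisfies each clause.
A satisfying assignment: z1=0,  z2=1,  z3=1,  z4=0,  z5=0,  z6=1,  z7=1.

Satisfiable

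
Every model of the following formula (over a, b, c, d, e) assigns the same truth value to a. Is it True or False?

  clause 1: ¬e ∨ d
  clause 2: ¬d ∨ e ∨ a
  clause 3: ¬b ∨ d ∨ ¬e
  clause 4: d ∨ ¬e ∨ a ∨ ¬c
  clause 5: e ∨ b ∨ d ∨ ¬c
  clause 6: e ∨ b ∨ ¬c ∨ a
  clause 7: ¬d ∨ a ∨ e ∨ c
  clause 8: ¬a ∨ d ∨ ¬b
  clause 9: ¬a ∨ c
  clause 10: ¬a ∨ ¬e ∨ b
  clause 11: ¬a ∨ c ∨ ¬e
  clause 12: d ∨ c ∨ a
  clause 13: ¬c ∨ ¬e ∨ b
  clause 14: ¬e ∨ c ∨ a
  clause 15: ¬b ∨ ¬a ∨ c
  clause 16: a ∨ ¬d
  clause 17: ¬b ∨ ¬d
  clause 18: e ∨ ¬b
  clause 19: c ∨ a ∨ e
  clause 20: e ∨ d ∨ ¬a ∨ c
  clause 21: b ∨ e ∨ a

Suppose a = False.
Unit clause (¬d) forces d = False.
Unit clause (¬e) forces e = False.
Unit clause (c) forces c = True.
Unit clause (b) forces b = True.
Now (¬b) is unsatisfied and unit — conflict.
So every satisfying assignment has a = True.

True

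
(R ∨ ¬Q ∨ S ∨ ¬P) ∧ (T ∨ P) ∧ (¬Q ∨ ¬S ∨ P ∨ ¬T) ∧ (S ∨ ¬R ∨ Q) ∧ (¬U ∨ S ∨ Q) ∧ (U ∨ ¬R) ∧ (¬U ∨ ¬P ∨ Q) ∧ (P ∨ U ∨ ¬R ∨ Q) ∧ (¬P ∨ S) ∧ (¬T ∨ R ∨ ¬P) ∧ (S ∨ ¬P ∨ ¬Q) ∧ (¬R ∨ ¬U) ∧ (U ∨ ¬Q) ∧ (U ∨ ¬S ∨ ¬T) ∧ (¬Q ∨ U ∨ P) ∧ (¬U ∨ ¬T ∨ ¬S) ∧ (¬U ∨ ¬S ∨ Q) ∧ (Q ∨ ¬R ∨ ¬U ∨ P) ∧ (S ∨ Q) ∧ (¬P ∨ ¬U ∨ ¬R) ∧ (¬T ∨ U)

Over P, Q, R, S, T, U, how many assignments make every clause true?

3

There are 2^6 = 64 truth assignments over (P, Q, R, S, T, U).
Split on S. With S = True, the clauses containing S are satisfied and ¬S drops from the rest; 2 of the 2^5 = 32 assignments to the other variables satisfy what remains.
With S = False, by the same count on the reduced clause set, 1 assignment works.
(One model: P=F, Q=T, R=F, S=F, T=T, U=T.)
Total: 2 + 1 = 3.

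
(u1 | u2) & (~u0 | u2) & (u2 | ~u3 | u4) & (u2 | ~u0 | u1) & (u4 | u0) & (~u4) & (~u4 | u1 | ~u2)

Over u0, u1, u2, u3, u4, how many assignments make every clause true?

There are 2^5 = 32 truth assignments over (u0, u1, u2, u3, u4).
Split on u2. With u2 = 1, the clauses containing u2 are satisfied and ~u2 drops from the rest; 4 of the 2^4 = 16 assignments to the other variables satisfy what remains.
With u2 = 0, by the same count on the reduced clause set, 0 assignments work.
Total: 4 + 0 = 4.

4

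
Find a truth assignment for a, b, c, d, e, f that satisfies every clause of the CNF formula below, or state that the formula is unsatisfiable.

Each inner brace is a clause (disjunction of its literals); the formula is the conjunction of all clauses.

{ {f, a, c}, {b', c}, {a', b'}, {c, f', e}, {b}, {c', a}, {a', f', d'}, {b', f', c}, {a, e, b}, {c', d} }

The clause (b) is unit, so b = 1.
The clause (c) is unit, so c = 1.
The clause (a') is unit, so a = 0.
That conflicts with the unit clause (a).

UNSATISFIABLE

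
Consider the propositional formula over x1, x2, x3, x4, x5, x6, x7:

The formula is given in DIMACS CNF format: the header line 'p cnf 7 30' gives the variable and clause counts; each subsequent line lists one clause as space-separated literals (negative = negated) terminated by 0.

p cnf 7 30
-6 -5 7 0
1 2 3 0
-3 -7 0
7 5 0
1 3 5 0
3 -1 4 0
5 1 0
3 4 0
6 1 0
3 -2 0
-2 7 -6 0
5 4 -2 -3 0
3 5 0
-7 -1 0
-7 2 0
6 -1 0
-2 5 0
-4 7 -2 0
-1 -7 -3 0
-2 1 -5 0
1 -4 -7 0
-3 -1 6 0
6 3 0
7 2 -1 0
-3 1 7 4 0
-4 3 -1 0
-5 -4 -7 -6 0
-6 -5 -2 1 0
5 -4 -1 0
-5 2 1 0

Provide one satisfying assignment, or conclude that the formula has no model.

UNSATISFIABLE

Suppose x3 = False.
Unit clause (x4) forces x4 = True.
Unit clause (¬x2) forces x2 = False.
Unit clause (x1) forces x1 = True.
Now (¬x1) is unsatisfied and unit — conflict.
So x3 must be the other value — set x3 = True.
Unit clause (¬x7) forces x7 = False.
Unit clause (x5) forces x5 = True.
Unit clause (¬x6) forces x6 = False.
Unit clause (x1) forces x1 = True.
Now (¬x1) is unsatisfied and unit — conflict.
Both values of x3 lead to a conflict.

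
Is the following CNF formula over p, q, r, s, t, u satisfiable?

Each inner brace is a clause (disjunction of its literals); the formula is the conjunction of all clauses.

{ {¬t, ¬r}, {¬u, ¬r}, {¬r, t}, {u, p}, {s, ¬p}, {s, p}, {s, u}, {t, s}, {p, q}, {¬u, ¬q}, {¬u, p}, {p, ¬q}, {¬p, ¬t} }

Suppose t = False.
The clause (¬r) is unit, so r = False.
The clause (s) is unit, so s = True.
Suppose u = False.
The clause (p) is unit, so p = True.
No clause remains; q is free.
A satisfying assignment: p=True, q=False, r=False, s=True, t=False, u=False.

Yes, satisfiable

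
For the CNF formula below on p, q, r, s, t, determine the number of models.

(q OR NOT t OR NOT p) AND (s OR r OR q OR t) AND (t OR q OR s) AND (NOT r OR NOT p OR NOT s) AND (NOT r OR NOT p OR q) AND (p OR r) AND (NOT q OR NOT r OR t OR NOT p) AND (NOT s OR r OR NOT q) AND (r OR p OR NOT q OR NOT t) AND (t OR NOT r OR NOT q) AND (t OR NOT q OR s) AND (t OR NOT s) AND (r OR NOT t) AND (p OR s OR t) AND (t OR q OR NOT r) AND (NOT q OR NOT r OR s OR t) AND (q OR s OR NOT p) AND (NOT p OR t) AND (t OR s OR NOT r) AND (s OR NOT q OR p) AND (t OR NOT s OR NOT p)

4

There are 2^5 = 32 truth assignments over (p, q, r, s, t).
Split on p. With p = true, the clauses containing p are satisfied and NOT p drops from the rest; 1 of the 2^4 = 16 assignments to the other variables satisfy what remains.
With p = false, by the same count on the reduced clause set, 3 assignments work.
Total: 1 + 3 = 4.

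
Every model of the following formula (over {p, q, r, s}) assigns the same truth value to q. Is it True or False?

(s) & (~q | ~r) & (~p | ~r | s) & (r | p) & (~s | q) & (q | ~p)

Suppose q = 0.
From the singleton clause (s), s = 1.
Now (~s) is unsatisfied and unit — conflict.
So every satisfying assignment has q = True.

True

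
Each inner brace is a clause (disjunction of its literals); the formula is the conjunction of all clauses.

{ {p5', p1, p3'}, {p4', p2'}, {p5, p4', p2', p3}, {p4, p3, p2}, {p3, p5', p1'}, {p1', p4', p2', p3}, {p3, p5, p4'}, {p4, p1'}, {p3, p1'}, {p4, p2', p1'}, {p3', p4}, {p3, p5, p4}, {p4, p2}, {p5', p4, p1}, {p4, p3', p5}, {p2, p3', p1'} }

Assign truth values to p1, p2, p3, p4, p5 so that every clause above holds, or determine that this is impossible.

p1=0,  p2=0,  p3=0,  p4=1,  p5=1

Suppose p4 = 1.
The clause (p2') is unit, so p2 = 0.
Suppose p3 = 0.
The clause (p5) is unit, so p5 = 1.
The clause (p1') is unit, so p1 = 0.
Every clause now holds.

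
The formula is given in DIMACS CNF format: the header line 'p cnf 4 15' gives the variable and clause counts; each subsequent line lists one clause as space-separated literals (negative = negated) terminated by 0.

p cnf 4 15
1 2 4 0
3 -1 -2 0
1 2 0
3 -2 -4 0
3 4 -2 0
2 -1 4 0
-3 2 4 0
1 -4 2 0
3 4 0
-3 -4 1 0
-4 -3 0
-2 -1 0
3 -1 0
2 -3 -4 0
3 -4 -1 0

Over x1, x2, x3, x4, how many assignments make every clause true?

There are 2^4 = 16 truth assignments over (x1, x2, x3, x4).
Check each against the 15 clauses (columns in the order x1, x2, x3, x4):
  F F F F  ✗ fails (x1 ∨ x2 ∨ x4)
  F F F T  ✗ fails (x1 ∨ x2)
  F F T F  ✗ fails (x1 ∨ x2 ∨ x4)
  F F T T  ✗ fails (x1 ∨ x2)
  F T F F  ✗ fails (x3 ∨ x4 ∨ ¬x2)
  F T F T  ✗ fails (x3 ∨ ¬x2 ∨ ¬x4)
  F T T F  ✓ satisfies all
  F T T T  ✗ fails (¬x3 ∨ ¬x4 ∨ x1)
  T F F F  ✗ fails (x2 ∨ ¬x1 ∨ x4)
  T F F T  ✗ fails (x3 ∨ ¬x1)
  T F T F  ✗ fails (x2 ∨ ¬x1 ∨ x4)
  T F T T  ✗ fails (¬x4 ∨ ¬x3)
  T T F F  ✗ fails (x3 ∨ ¬x1 ∨ ¬x2)
  T T F T  ✗ fails (x3 ∨ ¬x1 ∨ ¬x2)
  T T T F  ✗ fails (¬x2 ∨ ¬x1)
  T T T T  ✗ fails (¬x4 ∨ ¬x3)
1 of the 16 rows is a model.

1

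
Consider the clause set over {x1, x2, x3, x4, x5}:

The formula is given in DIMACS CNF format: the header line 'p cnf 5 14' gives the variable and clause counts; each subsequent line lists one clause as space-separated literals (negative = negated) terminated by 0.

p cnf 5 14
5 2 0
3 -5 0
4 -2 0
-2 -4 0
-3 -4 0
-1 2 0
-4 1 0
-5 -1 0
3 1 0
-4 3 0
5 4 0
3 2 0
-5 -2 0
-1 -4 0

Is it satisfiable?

Branch on x5: set x5 = True.
Unit clause (x3) forces x3 = True.
Unit clause (¬x4) forces x4 = False.
Unit clause (¬x2) forces x2 = False.
Unit clause (¬x1) forces x1 = False.
Every clause now holds.
A satisfying assignment: x1 ↦ False,  x2 ↦ False,  x3 ↦ True,  x4 ↦ False,  x5 ↦ True.

Yes, satisfiable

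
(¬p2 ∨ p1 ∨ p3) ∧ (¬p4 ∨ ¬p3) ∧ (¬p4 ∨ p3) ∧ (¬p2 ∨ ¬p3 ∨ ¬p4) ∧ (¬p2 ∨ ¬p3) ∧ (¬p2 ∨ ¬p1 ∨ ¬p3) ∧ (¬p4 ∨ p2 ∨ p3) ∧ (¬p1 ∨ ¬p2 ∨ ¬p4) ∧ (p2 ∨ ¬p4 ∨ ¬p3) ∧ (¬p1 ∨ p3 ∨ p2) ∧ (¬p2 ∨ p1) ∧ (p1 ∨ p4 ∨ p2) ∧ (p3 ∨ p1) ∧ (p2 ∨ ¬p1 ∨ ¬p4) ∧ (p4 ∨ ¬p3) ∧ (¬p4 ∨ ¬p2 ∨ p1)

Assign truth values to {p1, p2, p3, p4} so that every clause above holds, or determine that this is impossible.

Case p4 = False:
Unit clause (¬p3) forces p3 = False.
Unit clause (p1) forces p1 = True.
Unit clause (p2) forces p2 = True.
This assignment satisfies each clause.

p1 ↦ True, p2 ↦ True, p3 ↦ False, p4 ↦ False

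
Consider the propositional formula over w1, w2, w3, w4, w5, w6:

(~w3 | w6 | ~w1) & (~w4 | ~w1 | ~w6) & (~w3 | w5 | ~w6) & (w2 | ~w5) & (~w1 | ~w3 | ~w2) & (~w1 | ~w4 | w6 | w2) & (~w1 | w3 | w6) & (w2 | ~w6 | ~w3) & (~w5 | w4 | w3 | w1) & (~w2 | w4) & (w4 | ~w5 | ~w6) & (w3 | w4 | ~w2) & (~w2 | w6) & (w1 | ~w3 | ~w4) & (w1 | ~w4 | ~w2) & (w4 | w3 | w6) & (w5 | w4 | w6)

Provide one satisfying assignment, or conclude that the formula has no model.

w1 ↦ 0; w2 ↦ 0; w3 ↦ 0; w4 ↦ 1; w5 ↦ 0; w6 ↦ 1

Try w2 = 0.
From the singleton clause (~w5), w5 = 0.
Try w3 = 0.
Try w1 = 0.
Try w4 = 1.
No clause remains; w6 is free.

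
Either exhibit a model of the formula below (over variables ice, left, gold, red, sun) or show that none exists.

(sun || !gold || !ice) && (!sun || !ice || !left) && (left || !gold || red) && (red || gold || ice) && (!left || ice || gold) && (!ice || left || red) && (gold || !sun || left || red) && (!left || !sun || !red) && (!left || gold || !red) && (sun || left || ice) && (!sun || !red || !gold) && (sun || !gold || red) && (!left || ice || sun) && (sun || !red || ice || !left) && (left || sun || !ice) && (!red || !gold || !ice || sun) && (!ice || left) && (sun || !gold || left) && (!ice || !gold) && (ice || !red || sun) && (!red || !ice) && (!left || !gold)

Suppose ice = true.
The clause (left) is unit, so left = true.
The clause (!sun) is unit, so sun = false.
The clause (!gold) is unit, so gold = false.
The clause (!red) is unit, so red = false.
This assignment satisfies each clause.

ice=true, left=true, gold=false, red=false, sun=false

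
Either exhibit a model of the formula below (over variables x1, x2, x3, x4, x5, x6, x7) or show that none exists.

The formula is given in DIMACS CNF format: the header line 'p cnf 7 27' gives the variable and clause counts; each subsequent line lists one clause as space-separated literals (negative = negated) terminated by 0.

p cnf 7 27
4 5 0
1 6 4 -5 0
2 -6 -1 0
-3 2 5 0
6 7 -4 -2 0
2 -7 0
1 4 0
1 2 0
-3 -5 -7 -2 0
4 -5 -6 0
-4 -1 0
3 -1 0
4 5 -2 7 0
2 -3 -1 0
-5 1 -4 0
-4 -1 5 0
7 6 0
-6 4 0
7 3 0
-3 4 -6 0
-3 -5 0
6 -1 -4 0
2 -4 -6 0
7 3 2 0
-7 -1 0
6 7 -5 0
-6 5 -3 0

x1: False,  x2: True,  x3: False,  x4: True,  x5: False,  x6: False,  x7: True

Case x4 = True:
(¬x1) alone gives x1 = False.
(x2) alone gives x2 = True.
(¬x5) alone gives x5 = False.
Case x6 = False:
(x7) alone gives x7 = True.
All clauses hold; x3 can take either value.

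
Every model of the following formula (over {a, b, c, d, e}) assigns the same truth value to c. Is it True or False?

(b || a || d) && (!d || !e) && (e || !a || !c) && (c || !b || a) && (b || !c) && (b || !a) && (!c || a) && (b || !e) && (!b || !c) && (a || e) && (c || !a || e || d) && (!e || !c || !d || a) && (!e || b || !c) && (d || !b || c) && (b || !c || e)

Suppose c = true.
Unit clause (b) forces b = true.
Now (!b) is unsatisfied and unit — conflict.
So every satisfying assignment has c = False.

False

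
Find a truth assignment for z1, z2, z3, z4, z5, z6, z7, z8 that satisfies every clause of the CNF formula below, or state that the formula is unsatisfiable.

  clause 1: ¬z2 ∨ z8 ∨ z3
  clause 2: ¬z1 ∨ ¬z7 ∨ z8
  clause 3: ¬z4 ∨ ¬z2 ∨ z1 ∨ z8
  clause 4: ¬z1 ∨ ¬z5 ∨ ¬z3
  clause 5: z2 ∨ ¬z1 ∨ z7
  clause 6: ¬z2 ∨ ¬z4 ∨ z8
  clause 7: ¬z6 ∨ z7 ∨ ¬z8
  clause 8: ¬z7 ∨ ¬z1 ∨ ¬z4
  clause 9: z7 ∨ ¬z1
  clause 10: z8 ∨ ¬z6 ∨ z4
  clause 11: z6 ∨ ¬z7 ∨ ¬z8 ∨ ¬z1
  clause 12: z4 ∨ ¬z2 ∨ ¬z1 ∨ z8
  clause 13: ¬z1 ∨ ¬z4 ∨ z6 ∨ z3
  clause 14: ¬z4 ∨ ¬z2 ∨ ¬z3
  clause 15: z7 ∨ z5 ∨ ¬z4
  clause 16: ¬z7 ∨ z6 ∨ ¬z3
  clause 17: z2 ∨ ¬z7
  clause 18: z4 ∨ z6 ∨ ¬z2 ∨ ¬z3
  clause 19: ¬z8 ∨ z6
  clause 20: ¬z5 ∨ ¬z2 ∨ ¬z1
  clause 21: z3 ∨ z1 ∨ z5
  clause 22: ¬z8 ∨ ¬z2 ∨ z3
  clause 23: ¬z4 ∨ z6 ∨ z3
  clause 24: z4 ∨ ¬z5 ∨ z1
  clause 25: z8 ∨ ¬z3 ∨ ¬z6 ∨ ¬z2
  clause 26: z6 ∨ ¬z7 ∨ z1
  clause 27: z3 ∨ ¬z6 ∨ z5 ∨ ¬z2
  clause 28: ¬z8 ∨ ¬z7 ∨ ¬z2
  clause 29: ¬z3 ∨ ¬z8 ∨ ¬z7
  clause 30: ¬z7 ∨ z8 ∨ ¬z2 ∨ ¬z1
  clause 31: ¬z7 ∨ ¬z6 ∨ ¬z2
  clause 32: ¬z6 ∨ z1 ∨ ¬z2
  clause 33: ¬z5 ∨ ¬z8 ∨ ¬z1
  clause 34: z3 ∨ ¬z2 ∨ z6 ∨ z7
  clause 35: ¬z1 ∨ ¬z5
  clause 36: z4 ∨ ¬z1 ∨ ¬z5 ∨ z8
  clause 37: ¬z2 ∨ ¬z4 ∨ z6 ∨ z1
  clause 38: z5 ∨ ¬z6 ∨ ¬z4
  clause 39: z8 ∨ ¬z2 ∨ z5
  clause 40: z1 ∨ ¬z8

z1: False,  z2: False,  z3: False,  z4: True,  z5: True,  z6: True,  z7: False,  z8: False

Case z7 = False:
(¬z1) alone gives z1 = False.
(¬z8) alone gives z8 = False.
Case z2 = False:
Case z6 = True:
(z4) alone gives z4 = True.
(z5) alone gives z5 = True.
No clause remains; z3 is free.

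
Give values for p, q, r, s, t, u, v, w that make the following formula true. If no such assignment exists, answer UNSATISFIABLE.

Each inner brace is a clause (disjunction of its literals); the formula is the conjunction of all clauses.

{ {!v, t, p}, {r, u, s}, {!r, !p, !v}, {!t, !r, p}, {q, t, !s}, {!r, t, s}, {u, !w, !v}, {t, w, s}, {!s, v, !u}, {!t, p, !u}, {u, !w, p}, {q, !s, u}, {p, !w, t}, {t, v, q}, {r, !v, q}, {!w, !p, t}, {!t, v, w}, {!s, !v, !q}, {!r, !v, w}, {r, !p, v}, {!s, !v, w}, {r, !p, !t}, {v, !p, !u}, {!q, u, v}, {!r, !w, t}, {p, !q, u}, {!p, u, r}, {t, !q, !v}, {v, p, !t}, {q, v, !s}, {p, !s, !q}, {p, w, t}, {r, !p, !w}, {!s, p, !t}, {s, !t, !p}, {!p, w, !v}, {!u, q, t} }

UNSATISFIABLE

Try v = false.
Try s = false.
Try r = true.
From the singleton clause (t), t = true.
From the singleton clause (p), p = true.
But (!p) is also a unit clause — contradiction.
Undo r and try r = false.
From the singleton clause (u), u = true.
From the singleton clause (!p), p = false.
From the singleton clause (!t), t = false.
From the singleton clause (w), w = true.
But (!w) is also a unit clause — contradiction.
Both values of r lead to a conflict.
Undo s and try s = true.
From the singleton clause (!u), u = false.
From the singleton clause (q), q = true.
But (!q) is also a unit clause — contradiction.
Both values of s lead to a conflict.
Undo v and try v = true.
Try t = true.
Try r = false.
From the singleton clause (q), q = true.
From the singleton clause (!s), s = false.
From the singleton clause (u), u = true.
From the singleton clause (p), p = true.
But (!p) is also a unit clause — contradiction.
Undo r and try r = true.
From the singleton clause (!p), p = false.
But (p) is also a unit clause — contradiction.
Both values of r lead to a conflict.
Undo t and try t = false.
From the singleton clause (p), p = true.
From the singleton clause (!r), r = false.
From the singleton clause (q), q = true.
But (!q) is also a unit clause — contradiction.
Both values of t lead to a conflict.
Both values of v lead to a conflict.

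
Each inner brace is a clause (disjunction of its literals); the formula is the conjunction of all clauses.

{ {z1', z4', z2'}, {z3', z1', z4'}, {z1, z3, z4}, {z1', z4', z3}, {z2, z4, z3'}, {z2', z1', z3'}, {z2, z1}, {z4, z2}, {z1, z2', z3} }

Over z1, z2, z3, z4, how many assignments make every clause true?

3

There are 2^4 = 16 truth assignments over (z1, z2, z3, z4).
Check each against the 9 clauses (columns in the order z1, z2, z3, z4):
  F F F F  ✗ fails (z1 + z3 + z4)
  F F F T  ✗ fails (z2 + z1)
  F F T F  ✗ fails (z2 + z4 + z3')
  F F T T  ✗ fails (z2 + z1)
  F T F F  ✗ fails (z1 + z3 + z4)
  F T F T  ✗ fails (z1 + z2' + z3)
  F T T F  ✓ satisfies all
  F T T T  ✓ satisfies all
  T F F F  ✗ fails (z4 + z2)
  T F F T  ✗ fails (z1' + z4' + z3)
  T F T F  ✗ fails (z2 + z4 + z3')
  T F T T  ✗ fails (z3' + z1' + z4')
  T T F F  ✓ satisfies all
  T T F T  ✗ fails (z1' + z4' + z2')
  T T T F  ✗ fails (z2' + z1' + z3')
  T T T T  ✗ fails (z1' + z4' + z2')
3 of the 16 rows are models.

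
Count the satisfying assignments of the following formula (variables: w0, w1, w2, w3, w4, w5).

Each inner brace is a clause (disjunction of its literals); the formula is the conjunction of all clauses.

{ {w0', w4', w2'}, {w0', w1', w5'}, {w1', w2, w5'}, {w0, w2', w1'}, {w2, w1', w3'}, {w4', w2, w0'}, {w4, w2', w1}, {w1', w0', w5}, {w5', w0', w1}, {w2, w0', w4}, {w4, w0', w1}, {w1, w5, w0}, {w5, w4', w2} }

7

There are 2^6 = 64 truth assignments over (w0, w1, w2, w3, w4, w5).
Split on w1. With w1 = 1, the clauses containing w1 are satisfied and w1' drops from the rest; 1 of the 2^5 = 32 assignments to the other variables satisfy what remains.
With w1 = 0, by the same count on the reduced clause set, 6 assignments work.
Total: 1 + 6 = 7.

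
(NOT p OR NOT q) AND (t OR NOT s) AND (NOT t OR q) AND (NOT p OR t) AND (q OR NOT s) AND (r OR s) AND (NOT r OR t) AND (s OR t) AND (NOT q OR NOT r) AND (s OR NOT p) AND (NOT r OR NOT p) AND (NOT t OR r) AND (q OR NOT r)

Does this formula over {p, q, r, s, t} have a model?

Branch on p: set p = false.
Branch on t: set t = true.
Unit clause (q) forces q = true.
Unit clause (NOT r) forces r = false.
Now (r) is unsatisfied and unit — conflict.
Undo t and try t = false.
Unit clause (NOT s) forces s = false.
Now (s) is unsatisfied and unit — conflict.
Either choice for t ends in contradiction.
Undo p and try p = true.
Unit clause (NOT q) forces q = false.
Unit clause (NOT t) forces t = false.
Now (t) is unsatisfied and unit — conflict.
Either choice for p ends in contradiction.
No assignment satisfies every clause.

No, unsatisfiable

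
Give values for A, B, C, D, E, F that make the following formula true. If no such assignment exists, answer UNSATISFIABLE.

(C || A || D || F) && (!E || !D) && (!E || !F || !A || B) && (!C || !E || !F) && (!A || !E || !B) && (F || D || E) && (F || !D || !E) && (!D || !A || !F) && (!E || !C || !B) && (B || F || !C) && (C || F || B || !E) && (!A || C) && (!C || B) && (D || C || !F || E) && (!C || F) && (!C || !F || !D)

Branch on E: set E = false.
Branch on F: set F = false.
(D) alone gives D = true.
(!C) alone gives C = false.
(!A) alone gives A = false.
No clause remains; B is free.

A: false, B: true, C: false, D: true, E: false, F: false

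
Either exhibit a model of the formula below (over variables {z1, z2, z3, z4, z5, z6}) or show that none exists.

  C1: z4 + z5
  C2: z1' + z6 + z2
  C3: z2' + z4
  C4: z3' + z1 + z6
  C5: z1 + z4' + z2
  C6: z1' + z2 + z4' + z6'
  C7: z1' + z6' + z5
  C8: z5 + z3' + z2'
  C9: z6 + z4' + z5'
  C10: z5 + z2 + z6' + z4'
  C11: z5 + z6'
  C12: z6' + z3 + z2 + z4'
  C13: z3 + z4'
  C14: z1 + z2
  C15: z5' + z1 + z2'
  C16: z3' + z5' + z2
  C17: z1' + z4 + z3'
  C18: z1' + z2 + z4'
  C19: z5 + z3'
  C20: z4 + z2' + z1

Try z4 = 1.
Unit clause (z3) forces z3 = 1.
Unit clause (z5) forces z5 = 1.
Unit clause (z6) forces z6 = 1.
Unit clause (z2) forces z2 = 1.
Unit clause (z1) forces z1 = 1.
This assignment satisfies each clause.

z1: 1,  z2: 1,  z3: 1,  z4: 1,  z5: 1,  z6: 1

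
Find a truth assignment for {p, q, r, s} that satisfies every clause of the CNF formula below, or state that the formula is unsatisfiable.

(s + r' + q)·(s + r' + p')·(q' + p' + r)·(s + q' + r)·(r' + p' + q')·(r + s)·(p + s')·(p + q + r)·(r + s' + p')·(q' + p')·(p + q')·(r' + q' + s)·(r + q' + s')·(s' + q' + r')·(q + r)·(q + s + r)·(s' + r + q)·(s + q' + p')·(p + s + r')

p: 1,  q: 0,  r: 1,  s: 1

Case r = 1:
Case s = 1:
The clause (p) is unit, so p = 1.
The clause (q') is unit, so q = 0.
All clauses are satisfied.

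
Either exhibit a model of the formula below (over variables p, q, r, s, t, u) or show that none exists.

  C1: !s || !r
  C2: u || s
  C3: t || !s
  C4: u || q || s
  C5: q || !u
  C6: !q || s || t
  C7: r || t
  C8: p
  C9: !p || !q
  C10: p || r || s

p=true; q=false; r=false; s=true; t=true; u=false

(p) alone gives p = true.
(!q) alone gives q = false.
(!u) alone gives u = false.
(s) alone gives s = true.
(!r) alone gives r = false.
(t) alone gives t = true.
Every clause now holds.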